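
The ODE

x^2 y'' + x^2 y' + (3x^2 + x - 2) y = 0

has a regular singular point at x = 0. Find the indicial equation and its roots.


Divide by x^2 to reach normal form y'' + P_1(x) y' + P_2(x) y = 0 with P_1(x) = 1 and P_2(x) = 3 + 1/x - 2/x^2.
x = 0 is a singular point because the y-coefficient 3 + 1/x - 2/x^2 has a pole at x = 0.
It is a regular singular point because x P_1(x) = p(x) = x and x^2 P_2(x) = q(x) = 3x^2 + x - 2 are polynomials, hence analytic at x = 0.
p(0) = 0,  q(0) = -2.
Indicial equation: r(r-1) + p(0) r + q(0) = 0, i.e. r^2 + (p(0) - 1) r + q(0) = 0, i.e. r^2 - 1 r - 2 = 0.
Discriminant: (-1)^2 - 4(-2) = 9, so r = (1 ± 3)/2.
Solving: r_1 = 2, r_2 = -1.

indicial: r^2 - 1 r - 2 = 0; roots r_1 = 2, r_2 = -1


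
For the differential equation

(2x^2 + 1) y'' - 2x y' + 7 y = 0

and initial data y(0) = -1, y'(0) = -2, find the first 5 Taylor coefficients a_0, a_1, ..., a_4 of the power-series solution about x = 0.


Ansatz: y(x) = sum_{n>=0} a_n x^n, so y'(x) = sum_{n>=1} n a_n x^(n-1) and y''(x) = sum_{n>=2} n(n-1) a_n x^(n-2).
Substitute into P(x) y'' + Q(x) y' + R(x) y = 0 with P(x) = 2x^2 + 1, Q(x) = -2x, R(x) = 7, and match powers of x.
Initial conditions: a_0 = -1, a_1 = -2.
Setting the coefficient of each power of x to zero and solving order by order (substituting the coefficients already found):
  x^0: 2 a_2 + 7 a_0 = 0  ->  2 a_2 = -7 a_0 = 7  ->  a_2 = 7/2
  x^1: 6 a_3 + 5 a_1 = 0  ->  6 a_3 = -5 a_1 = 10  ->  a_3 = 5/3
  x^2: 12 a_4 + 7 a_2 = 0  ->  12 a_4 = -7 a_2 = -49/2  ->  a_4 = -49/24
Truncated series: y(x) = -1 - 2 x + (7/2) x^2 + (5/3) x^3 - (49/24) x^4 + O(x^5).

a_0 = -1; a_1 = -2; a_2 = 7/2; a_3 = 5/3; a_4 = -49/24


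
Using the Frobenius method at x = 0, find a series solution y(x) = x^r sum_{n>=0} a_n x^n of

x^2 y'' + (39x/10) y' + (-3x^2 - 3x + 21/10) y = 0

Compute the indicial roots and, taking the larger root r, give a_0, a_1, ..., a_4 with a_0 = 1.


Write in Frobenius form y'' + (p(x)/x) y' + (q(x)/x^2) y = 0:
  p(x) = 39/10,  q(x) = -3x^2 - 3x + 21/10.
Indicial equation: r(r-1) + (39/10) r + (21/10) = 0 -> roots r_1 = -7/5, r_2 = -3/2.
Take r = r_1 = -7/5. Let y(x) = x^r sum_{n>=0} a_n x^n with a_0 = 1.
Substitute y = x^r sum a_n x^n and match x^{r+n}. The recurrence is
  D(n) a_n - 3 a_{n-1} - 3 a_{n-2} = 0,  where D(n) = (r+n)(r+n-1) + (39/10)(r+n) + (21/10).
  a_n = [3 a_{n-1} + 3 a_{n-2}] / D(n).
Since the indicial polynomial factors as (r - r_1)(r - r_2), D(n) = (r_1 + n - r_1)(r_1 + n - r_2) = n(n + 1/10).
Evaluating step by step (a_0 = 1):
  n = 1: D(1) = 1(1 + 1/10) = 11/10; numerator = 3(1) = 3; a_1 = (3)/(11/10) = 30/11
  n = 2: D(2) = 2(2 + 1/10) = 21/5; numerator = 3(30/11) + 3(1) = 123/11; a_2 = (123/11)/(21/5) = 205/77
  n = 3: D(3) = 3(3 + 1/10) = 93/10; numerator = 3(205/77) + 3(30/11) = 1245/77; a_3 = (1245/77)/(93/10) = 4150/2387
  n = 4: D(4) = 4(4 + 1/10) = 82/5; numerator = 3(4150/2387) + 3(205/77) = 2865/217; a_4 = (2865/217)/(82/5) = 14325/17794

r = -7/5; a_0 = 1; a_1 = 30/11; a_2 = 205/77; a_3 = 4150/2387; a_4 = 14325/17794


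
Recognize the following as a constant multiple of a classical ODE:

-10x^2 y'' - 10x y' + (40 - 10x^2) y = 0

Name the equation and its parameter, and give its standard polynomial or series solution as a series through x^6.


All three coefficients share the factor -10; dividing through by -10 gives  x^2 y'' + x y' + (x^2 - 4) y = 0.
This matches the Bessel equation x^2 y'' + x y' + (x^2 - nu^2) y = 0 with nu^2 = 4, so nu = 2; the solution bounded at x = 0 is J_2(x).
Frobenius at x = 0: indicial roots ±nu; for r = nu the recurrence k(k + 2nu) c_k = -c_{k-2} gives the standard series J_nu(x) = sum_{k>=0} (-1)^k / (k! (k+nu)!) (x/2)^(2k+nu). Evaluate the first 3 terms:
  k = 0: (-1)^0 / (0! * 2! * 2^2) x^2 = 1/(1*2*4) x^2 = (1/8) x^2
  k = 1: (-1)^1 / (1! * 3! * 2^4) x^4 = -1/(1*6*16) x^4 = (-1/96) x^4
  k = 2: (-1)^2 / (2! * 4! * 2^6) x^6 = 1/(2*24*64) x^6 = (1/3072) x^6
Hence J_2(x) = x^6/3072 - x^4/96 + x^2/8 + ....

J_2(x); series = x^6/3072 - x^4/96 + x^2/8


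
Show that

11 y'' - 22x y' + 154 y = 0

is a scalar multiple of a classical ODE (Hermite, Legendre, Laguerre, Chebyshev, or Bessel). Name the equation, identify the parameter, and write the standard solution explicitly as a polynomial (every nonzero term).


All three coefficients share the factor 11; dividing through by 11 gives  y'' - 2x y' + 14 y = 0.
This matches the Hermite equation y'' - 2x y' + 2n y = 0 with 2n = 14, so n = 7; the polynomial solution is H_7(x).
With y = sum_k a_k x^k, matching x^k gives (k+2)(k+1) a_{k+2} = 2(k - n) a_k = 2(k - 7) a_k. The right side vanishes at k = 7, so the series with the parity of 7 terminates at degree 7.
Standard normalization: leading coefficient of H_n is 2^n, so a_7 = 2^7 = 128. Work downward with a_k = (k+1)(k+2) a_{k+2} / (2(k - n)):
  a_5 = (6)(7)(128) / (2(5 - 7)) = 5376/(-4) = -1344
  a_3 = (4)(5)(-1344) / (2(3 - 7)) = -26880/(-8) = 3360
  a_1 = (2)(3)(3360) / (2(1 - 7)) = 20160/(-12) = -1680
Hence H_7(x) = 128 x^7 - 1344 x^5 + 3360 x^3 - 1680 x.

H_7(x); series = 128 x^7 - 1344 x^5 + 3360 x^3 - 1680 x


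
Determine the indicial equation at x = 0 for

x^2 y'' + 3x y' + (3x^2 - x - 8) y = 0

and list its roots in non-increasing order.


Divide by x^2 to reach normal form y'' + P_1(x) y' + P_2(x) y = 0 with P_1(x) = 3/x and P_2(x) = 3 - 1/x - 8/x^2.
x = 0 is a singular point because the y'-coefficient 3/x has a pole at x = 0 and the y-coefficient 3 - 1/x - 8/x^2 has a pole at x = 0.
It is a regular singular point because x P_1(x) = p(x) = 3 and x^2 P_2(x) = q(x) = 3x^2 - x - 8 are polynomials, hence analytic at x = 0.
p(0) = 3,  q(0) = -8.
Indicial equation: r(r-1) + p(0) r + q(0) = 0, i.e. r^2 + (p(0) - 1) r + q(0) = 0, i.e. r^2 + 2 r - 8 = 0.
Discriminant: (2)^2 - 4(-8) = 36, so r = (-2 ± 6)/2.
Solving: r_1 = 2, r_2 = -4.

indicial: r^2 + 2 r - 8 = 0; roots r_1 = 2, r_2 = -4


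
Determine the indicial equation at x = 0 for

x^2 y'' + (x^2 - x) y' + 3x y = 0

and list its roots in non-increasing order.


Divide by x^2 to reach normal form y'' + P_1(x) y' + P_2(x) y = 0 with P_1(x) = 1 - 1/x and P_2(x) = 3/x.
x = 0 is a singular point because the y'-coefficient 1 - 1/x has a pole at x = 0 and the y-coefficient 3/x has a pole at x = 0.
It is a regular singular point because x P_1(x) = p(x) = x - 1 and x^2 P_2(x) = q(x) = 3x are polynomials, hence analytic at x = 0.
p(0) = -1,  q(0) = 0.
Indicial equation: r(r-1) + p(0) r + q(0) = 0, i.e. r^2 + (p(0) - 1) r + q(0) = 0, i.e. r^2 - 2 r = 0.
Discriminant: (-2)^2 - 4(0) = 4, so r = (2 ± 2)/2.
Solving: r_1 = 2, r_2 = 0.

indicial: r^2 - 2 r = 0; roots r_1 = 2, r_2 = 0


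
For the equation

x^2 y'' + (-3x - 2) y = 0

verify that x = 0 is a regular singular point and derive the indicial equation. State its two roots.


Divide by x^2 to reach normal form y'' + P_1(x) y' + P_2(x) y = 0 with P_1(x) = 0 and P_2(x) = -3/x - 2/x^2.
x = 0 is a singular point because the y-coefficient -3/x - 2/x^2 has a pole at x = 0.
It is a regular singular point because x P_1(x) = p(x) = 0 and x^2 P_2(x) = q(x) = -3x - 2 are polynomials, hence analytic at x = 0.
p(0) = 0,  q(0) = -2.
Indicial equation: r(r-1) + p(0) r + q(0) = 0, i.e. r^2 + (p(0) - 1) r + q(0) = 0, i.e. r^2 - 1 r - 2 = 0.
Discriminant: (-1)^2 - 4(-2) = 9, so r = (1 ± 3)/2.
Solving: r_1 = 2, r_2 = -1.

indicial: r^2 - 1 r - 2 = 0; roots r_1 = 2, r_2 = -1


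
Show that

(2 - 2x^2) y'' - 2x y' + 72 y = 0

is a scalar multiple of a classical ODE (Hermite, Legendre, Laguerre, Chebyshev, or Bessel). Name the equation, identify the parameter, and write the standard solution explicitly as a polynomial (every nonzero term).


All three coefficients share the factor 2; dividing through by 2 gives  (1 - x^2) y'' - x y' + 36 y = 0.
This matches the Chebyshev equation (1 - x^2) y'' - x y' + n^2 y = 0 (note the -x y' term, not -2x y') with n^2 = 36, so n = 6; the polynomial solution is T_6(x).
With y = sum_k a_k x^k, matching x^k gives (k+2)(k+1) a_{k+2} = (k^2 - n^2) a_k = (k - 6)(k + 6) a_k. The right side vanishes at k = 6, so the series with the parity of 6 terminates at degree 6.
Standard normalization: leading coefficient of T_n is 2^(n-1), so a_6 = 2^5 = 32. Work downward with a_k = (k+1)(k+2) a_{k+2} / ((k - 6)(k + 6)):
  a_4 = (5)(6)(32) / ((4 - 6)(4 + 6)) = 960/(-20) = -48
  a_2 = (3)(4)(-48) / ((2 - 6)(2 + 6)) = -576/(-32) = 18
  a_0 = (1)(2)(18) / ((0 - 6)(0 + 6)) = 36/(-36) = -1
Hence T_6(x) = 32 x^6 - 48 x^4 + 18 x^2 - 1.

T_6(x); series = 32 x^6 - 48 x^4 + 18 x^2 - 1


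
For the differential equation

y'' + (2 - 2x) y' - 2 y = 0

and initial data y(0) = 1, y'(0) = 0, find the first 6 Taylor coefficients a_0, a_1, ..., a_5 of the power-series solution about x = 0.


Ansatz: y(x) = sum_{n>=0} a_n x^n, so y'(x) = sum_{n>=1} n a_n x^(n-1) and y''(x) = sum_{n>=2} n(n-1) a_n x^(n-2).
Substitute into P(x) y'' + Q(x) y' + R(x) y = 0 with P(x) = 1, Q(x) = 2 - 2x, R(x) = -2, and match powers of x.
Initial conditions: a_0 = 1, a_1 = 0.
Setting the coefficient of each power of x to zero and solving order by order (substituting the coefficients already found):
  x^0: 2 a_2 + 2 a_1 - 2 a_0 = 0  ->  2 a_2 = -2 a_1 + 2 a_0 = 2  ->  a_2 = 1
  x^1: 6 a_3 + 4 a_2 - 4 a_1 = 0  ->  6 a_3 = -4 a_2 + 4 a_1 = -4  ->  a_3 = -2/3
  x^2: 12 a_4 + 6 a_3 - 6 a_2 = 0  ->  12 a_4 = -6 a_3 + 6 a_2 = 10  ->  a_4 = 5/6
  x^3: 20 a_5 + 8 a_4 - 8 a_3 = 0  ->  20 a_5 = -8 a_4 + 8 a_3 = -12  ->  a_5 = -3/5
Truncated series: y(x) = 1 + x^2 - (2/3) x^3 + (5/6) x^4 - (3/5) x^5 + O(x^6).

a_0 = 1; a_1 = 0; a_2 = 1; a_3 = -2/3; a_4 = 5/6; a_5 = -3/5


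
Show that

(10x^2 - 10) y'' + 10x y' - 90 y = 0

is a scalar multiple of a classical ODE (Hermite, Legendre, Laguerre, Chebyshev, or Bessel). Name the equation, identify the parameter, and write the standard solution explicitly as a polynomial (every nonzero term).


All three coefficients share the factor -10; dividing through by -10 gives  (1 - x^2) y'' - x y' + 9 y = 0.
This matches the Chebyshev equation (1 - x^2) y'' - x y' + n^2 y = 0 (note the -x y' term, not -2x y') with n^2 = 9, so n = 3; the polynomial solution is T_3(x).
With y = sum_k a_k x^k, matching x^k gives (k+2)(k+1) a_{k+2} = (k^2 - n^2) a_k = (k - 3)(k + 3) a_k. The right side vanishes at k = 3, so the series with the parity of 3 terminates at degree 3.
Standard normalization: leading coefficient of T_n is 2^(n-1), so a_3 = 2^2 = 4. Work downward with a_k = (k+1)(k+2) a_{k+2} / ((k - 3)(k + 3)):
  a_1 = (2)(3)(4) / ((1 - 3)(1 + 3)) = 24/(-8) = -3
Hence T_3(x) = 4 x^3 - 3 x.

T_3(x); series = 4 x^3 - 3 x


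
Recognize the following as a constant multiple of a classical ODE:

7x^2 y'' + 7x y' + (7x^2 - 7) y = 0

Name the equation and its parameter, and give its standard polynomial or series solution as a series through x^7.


All three coefficients share the factor 7; dividing through by 7 gives  x^2 y'' + x y' + (x^2 - 1) y = 0.
This matches the Bessel equation x^2 y'' + x y' + (x^2 - nu^2) y = 0 with nu^2 = 1, so nu = 1; the solution bounded at x = 0 is J_1(x).
Frobenius at x = 0: indicial roots ±nu; for r = nu the recurrence k(k + 2nu) c_k = -c_{k-2} gives the standard series J_nu(x) = sum_{k>=0} (-1)^k / (k! (k+nu)!) (x/2)^(2k+nu). Evaluate the first 4 terms:
  k = 0: (-1)^0 / (0! * 1! * 2^1) x^1 = 1/(1*1*2) x^1 = (1/2) x^1
  k = 1: (-1)^1 / (1! * 2! * 2^3) x^3 = -1/(1*2*8) x^3 = (-1/16) x^3
  k = 2: (-1)^2 / (2! * 3! * 2^5) x^5 = 1/(2*6*32) x^5 = (1/384) x^5
  k = 3: (-1)^3 / (3! * 4! * 2^7) x^7 = -1/(6*24*128) x^7 = (-1/18432) x^7
Hence J_1(x) = -x^7/18432 + x^5/384 - x^3/16 + x/2 + ....

J_1(x); series = -x^7/18432 + x^5/384 - x^3/16 + x/2


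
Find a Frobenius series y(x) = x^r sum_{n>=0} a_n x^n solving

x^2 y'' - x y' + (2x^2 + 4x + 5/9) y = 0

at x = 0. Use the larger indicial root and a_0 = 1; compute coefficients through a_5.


Write in Frobenius form y'' + (p(x)/x) y' + (q(x)/x^2) y = 0:
  p(x) = -1,  q(x) = 2x^2 + 4x + 5/9.
Indicial equation: r(r-1) + (-1) r + (5/9) = 0 -> roots r_1 = 5/3, r_2 = 1/3.
Take r = r_1 = 5/3. Let y(x) = x^r sum_{n>=0} a_n x^n with a_0 = 1.
Substitute y = x^r sum a_n x^n and match x^{r+n}. The recurrence is
  D(n) a_n + 4 a_{n-1} + 2 a_{n-2} = 0,  where D(n) = (r+n)(r+n-1) + (-1)(r+n) + (5/9).
  a_n = [-4 a_{n-1} - 2 a_{n-2}] / D(n).
Since the indicial polynomial factors as (r - r_1)(r - r_2), D(n) = (r_1 + n - r_1)(r_1 + n - r_2) = n(n + 4/3).
Evaluating step by step (a_0 = 1):
  n = 1: D(1) = 1(1 + 4/3) = 7/3; numerator = -4(1) = -4; a_1 = (-4)/(7/3) = -12/7
  n = 2: D(2) = 2(2 + 4/3) = 20/3; numerator = -4(-12/7) - 2(1) = 34/7; a_2 = (34/7)/(20/3) = 51/70
  n = 3: D(3) = 3(3 + 4/3) = 13; numerator = -4(51/70) - 2(-12/7) = 18/35; a_3 = (18/35)/(13) = 18/455
  n = 4: D(4) = 4(4 + 4/3) = 64/3; numerator = -4(18/455) - 2(51/70) = -21/13; a_4 = (-21/13)/(64/3) = -63/832
  n = 5: D(5) = 5(5 + 4/3) = 95/3; numerator = -4(-63/832) - 2(18/455) = 1629/7280; a_5 = (1629/7280)/(95/3) = 4887/691600

r = 5/3; a_0 = 1; a_1 = -12/7; a_2 = 51/70; a_3 = 18/455; a_4 = -63/832; a_5 = 4887/691600


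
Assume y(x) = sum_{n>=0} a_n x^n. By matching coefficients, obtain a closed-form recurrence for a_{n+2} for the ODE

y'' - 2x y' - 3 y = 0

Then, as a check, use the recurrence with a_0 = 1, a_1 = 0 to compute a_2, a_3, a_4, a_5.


Substitute y = sum_n a_n x^n.
y''(x) has coefficient (n+2)(n+1) a_{n+2} at x^n;
-2 x y'(x) has coefficient -2 n a_n at x^n (shift);
-3 y(x) has coefficient -3 a_n at x^n.
Matching x^n: (n+2)(n+1) a_{n+2} + (-2n - 3) a_n = 0.
Thus a_{n+2} = (2n + 3) / ((n+1)(n+2)) * a_n.

Check with a_0 = 1, a_1 = 0 (apply the recurrence for n = 0, 1, 2, 3): a_0 = 1, a_1 = 0, a_2 = 3/2, a_3 = 0, a_4 = 7/8, a_5 = 0.

a_(n+2) = (2n + 3) / ((n+1)(n+2)) * a_n; check: a_0 = 1, a_1 = 0, a_2 = 3/2, a_3 = 0, a_4 = 7/8, a_5 = 0


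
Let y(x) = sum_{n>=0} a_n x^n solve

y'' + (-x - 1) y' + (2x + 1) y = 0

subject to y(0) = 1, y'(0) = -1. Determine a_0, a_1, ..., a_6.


Ansatz: y(x) = sum_{n>=0} a_n x^n, so y'(x) = sum_{n>=1} n a_n x^(n-1) and y''(x) = sum_{n>=2} n(n-1) a_n x^(n-2).
Substitute into P(x) y'' + Q(x) y' + R(x) y = 0 with P(x) = 1, Q(x) = -x - 1, R(x) = 2x + 1, and match powers of x.
Initial conditions: a_0 = 1, a_1 = -1.
Setting the coefficient of each power of x to zero and solving order by order (substituting the coefficients already found):
  x^0: 2 a_2 - a_1 + a_0 = 0  ->  2 a_2 = a_1 - a_0 = -2  ->  a_2 = -1
  x^1: 6 a_3 - 2 a_2 + 2 a_0 = 0  ->  6 a_3 = 2 a_2 - 2 a_0 = -4  ->  a_3 = -2/3
  x^2: 12 a_4 - 3 a_3 - a_2 + 2 a_1 = 0  ->  12 a_4 = 3 a_3 + a_2 - 2 a_1 = -1  ->  a_4 = -1/12
  x^3: 20 a_5 - 4 a_4 - 2 a_3 + 2 a_2 = 0  ->  20 a_5 = 4 a_4 + 2 a_3 - 2 a_2 = 1/3  ->  a_5 = 1/60
  x^4: 30 a_6 - 5 a_5 - 3 a_4 + 2 a_3 = 0  ->  30 a_6 = 5 a_5 + 3 a_4 - 2 a_3 = 7/6  ->  a_6 = 7/180
Truncated series: y(x) = 1 - x - x^2 - (2/3) x^3 - (1/12) x^4 + (1/60) x^5 + (7/180) x^6 + O(x^7).

a_0 = 1; a_1 = -1; a_2 = -1; a_3 = -2/3; a_4 = -1/12; a_5 = 1/60; a_6 = 7/180


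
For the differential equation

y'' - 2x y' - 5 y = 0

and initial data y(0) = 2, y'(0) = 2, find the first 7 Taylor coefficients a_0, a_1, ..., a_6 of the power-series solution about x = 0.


Ansatz: y(x) = sum_{n>=0} a_n x^n, so y'(x) = sum_{n>=1} n a_n x^(n-1) and y''(x) = sum_{n>=2} n(n-1) a_n x^(n-2).
Substitute into P(x) y'' + Q(x) y' + R(x) y = 0 with P(x) = 1, Q(x) = -2x, R(x) = -5, and match powers of x.
Initial conditions: a_0 = 2, a_1 = 2.
Setting the coefficient of each power of x to zero and solving order by order (substituting the coefficients already found):
  x^0: 2 a_2 - 5 a_0 = 0  ->  2 a_2 = 5 a_0 = 10  ->  a_2 = 5
  x^1: 6 a_3 - 7 a_1 = 0  ->  6 a_3 = 7 a_1 = 14  ->  a_3 = 7/3
  x^2: 12 a_4 - 9 a_2 = 0  ->  12 a_4 = 9 a_2 = 45  ->  a_4 = 15/4
  x^3: 20 a_5 - 11 a_3 = 0  ->  20 a_5 = 11 a_3 = 77/3  ->  a_5 = 77/60
  x^4: 30 a_6 - 13 a_4 = 0  ->  30 a_6 = 13 a_4 = 195/4  ->  a_6 = 13/8
Truncated series: y(x) = 2 + 2 x + 5 x^2 + (7/3) x^3 + (15/4) x^4 + (77/60) x^5 + (13/8) x^6 + O(x^7).

a_0 = 2; a_1 = 2; a_2 = 5; a_3 = 7/3; a_4 = 15/4; a_5 = 77/60; a_6 = 13/8


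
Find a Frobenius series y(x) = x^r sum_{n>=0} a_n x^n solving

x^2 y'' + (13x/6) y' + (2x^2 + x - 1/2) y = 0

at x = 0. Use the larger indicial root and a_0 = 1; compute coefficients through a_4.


Write in Frobenius form y'' + (p(x)/x) y' + (q(x)/x^2) y = 0:
  p(x) = 13/6,  q(x) = 2x^2 + x - 1/2.
Indicial equation: r(r-1) + (13/6) r + (-1/2) = 0 -> roots r_1 = 1/3, r_2 = -3/2.
Take r = r_1 = 1/3. Let y(x) = x^r sum_{n>=0} a_n x^n with a_0 = 1.
Substitute y = x^r sum a_n x^n and match x^{r+n}. The recurrence is
  D(n) a_n + 1 a_{n-1} + 2 a_{n-2} = 0,  where D(n) = (r+n)(r+n-1) + (13/6)(r+n) + (-1/2).
  a_n = [-1 a_{n-1} - 2 a_{n-2}] / D(n).
Since the indicial polynomial factors as (r - r_1)(r - r_2), D(n) = (r_1 + n - r_1)(r_1 + n - r_2) = n(n + 11/6).
Evaluating step by step (a_0 = 1):
  n = 1: D(1) = 1(1 + 11/6) = 17/6; numerator = -1(1) = -1; a_1 = (-1)/(17/6) = -6/17
  n = 2: D(2) = 2(2 + 11/6) = 23/3; numerator = -1(-6/17) - 2(1) = -28/17; a_2 = (-28/17)/(23/3) = -84/391
  n = 3: D(3) = 3(3 + 11/6) = 29/2; numerator = -1(-84/391) - 2(-6/17) = 360/391; a_3 = (360/391)/(29/2) = 720/11339
  n = 4: D(4) = 4(4 + 11/6) = 70/3; numerator = -1(720/11339) - 2(-84/391) = 4152/11339; a_4 = (4152/11339)/(70/3) = 6228/396865

r = 1/3; a_0 = 1; a_1 = -6/17; a_2 = -84/391; a_3 = 720/11339; a_4 = 6228/396865


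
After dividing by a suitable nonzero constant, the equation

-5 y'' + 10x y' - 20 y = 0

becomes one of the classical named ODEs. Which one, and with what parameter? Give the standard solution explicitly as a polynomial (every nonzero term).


All three coefficients share the factor -5; dividing through by -5 gives  y'' - 2x y' + 4 y = 0.
This matches the Hermite equation y'' - 2x y' + 2n y = 0 with 2n = 4, so n = 2; the polynomial solution is H_2(x).
With y = sum_k a_k x^k, matching x^k gives (k+2)(k+1) a_{k+2} = 2(k - n) a_k = 2(k - 2) a_k. The right side vanishes at k = 2, so the series with the parity of 2 terminates at degree 2.
Standard normalization: leading coefficient of H_n is 2^n, so a_2 = 2^2 = 4. Work downward with a_k = (k+1)(k+2) a_{k+2} / (2(k - n)):
  a_0 = (1)(2)(4) / (2(0 - 2)) = 8/(-4) = -2
Hence H_2(x) = 4 x^2 - 2.

H_2(x); series = 4 x^2 - 2


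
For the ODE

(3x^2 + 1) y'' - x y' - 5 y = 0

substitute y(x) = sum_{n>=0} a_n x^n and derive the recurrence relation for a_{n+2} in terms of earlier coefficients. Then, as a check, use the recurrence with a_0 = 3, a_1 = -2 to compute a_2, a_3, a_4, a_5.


Substitute y = sum_n a_n x^n.
(1 + 3 x^2) y'' contributes (n+2)(n+1) a_{n+2} + 3 n(n-1) a_n at x^n.
-x y'(x) contributes -n a_n at x^n.
-5 y(x) contributes -5 a_n at x^n.
Matching x^n: (n+2)(n+1) a_{n+2} + (3 n(n-1) - n - 5) a_n = 0.
Thus a_{n+2} = (-3 n(n-1) + n + 5) / ((n+1)(n+2)) * a_n.

Check with a_0 = 3, a_1 = -2 (apply the recurrence for n = 0, 1, 2, 3): a_0 = 3, a_1 = -2, a_2 = 15/2, a_3 = -2, a_4 = 5/8, a_5 = 1.

a_(n+2) = (-3 n(n-1) + n + 5) / ((n+1)(n+2)) * a_n; check: a_0 = 3, a_1 = -2, a_2 = 15/2, a_3 = -2, a_4 = 5/8, a_5 = 1


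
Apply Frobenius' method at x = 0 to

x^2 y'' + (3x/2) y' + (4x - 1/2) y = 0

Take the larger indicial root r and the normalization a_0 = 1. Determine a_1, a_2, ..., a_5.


Write in Frobenius form y'' + (p(x)/x) y' + (q(x)/x^2) y = 0:
  p(x) = 3/2,  q(x) = 4x - 1/2.
Indicial equation: r(r-1) + (3/2) r + (-1/2) = 0 -> roots r_1 = 1/2, r_2 = -1.
Take r = r_1 = 1/2. Let y(x) = x^r sum_{n>=0} a_n x^n with a_0 = 1.
Substitute y = x^r sum a_n x^n and match x^{r+n}. The recurrence is
  D(n) a_n + 4 a_{n-1} = 0,  where D(n) = (r+n)(r+n-1) + (3/2)(r+n) + (-1/2).
  a_n = -4 / D(n) * a_{n-1}.
Since the indicial polynomial factors as (r - r_1)(r - r_2), D(n) = (r_1 + n - r_1)(r_1 + n - r_2) = n(n + 3/2).
Evaluating step by step (a_0 = 1):
  n = 1: D(1) = 1(1 + 3/2) = 5/2; numerator = -4(1) = -4; a_1 = (-4)/(5/2) = -8/5
  n = 2: D(2) = 2(2 + 3/2) = 7; numerator = -4(-8/5) = 32/5; a_2 = (32/5)/(7) = 32/35
  n = 3: D(3) = 3(3 + 3/2) = 27/2; numerator = -4(32/35) = -128/35; a_3 = (-128/35)/(27/2) = -256/945
  n = 4: D(4) = 4(4 + 3/2) = 22; numerator = -4(-256/945) = 1024/945; a_4 = (1024/945)/(22) = 512/10395
  n = 5: D(5) = 5(5 + 3/2) = 65/2; numerator = -4(512/10395) = -2048/10395; a_5 = (-2048/10395)/(65/2) = -4096/675675

r = 1/2; a_0 = 1; a_1 = -8/5; a_2 = 32/35; a_3 = -256/945; a_4 = 512/10395; a_5 = -4096/675675


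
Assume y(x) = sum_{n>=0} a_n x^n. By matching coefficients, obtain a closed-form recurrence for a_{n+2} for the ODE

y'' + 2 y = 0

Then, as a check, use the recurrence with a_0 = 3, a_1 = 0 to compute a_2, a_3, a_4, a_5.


Substitute y = sum_n a_n x^n into y'' + (const) y = 0.
y''(x) = sum_{n>=0} (n+2)(n+1) a_{n+2} x^n.
The ODE becomes sum_n [(n+2)(n+1) a_{n+2} + 2 a_n] x^n = 0.
Setting each coefficient to zero gives the recurrence:
  (n+2)(n+1) a_{n+2} + 2 a_n = 0,
  a_{n+2} = -2 / ((n+1)(n+2)) a_n.

Check with a_0 = 3, a_1 = 0 (apply the recurrence for n = 0, 1, 2, 3): a_0 = 3, a_1 = 0, a_2 = -3, a_3 = 0, a_4 = 1/2, a_5 = 0.

a_{n+2} = -2/((n+1)(n+2)) * a_n; check: a_0 = 3, a_1 = 0, a_2 = -3, a_3 = 0, a_4 = 1/2, a_5 = 0


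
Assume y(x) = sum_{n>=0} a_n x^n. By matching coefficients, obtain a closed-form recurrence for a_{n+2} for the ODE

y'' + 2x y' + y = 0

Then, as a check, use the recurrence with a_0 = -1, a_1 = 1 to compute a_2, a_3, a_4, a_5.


Substitute y = sum_n a_n x^n.
y''(x) has coefficient (n+2)(n+1) a_{n+2} at x^n;
2 x y'(x) has coefficient 2 n a_n at x^n (shift);
y(x) has coefficient 1 a_n at x^n.
Matching x^n: (n+2)(n+1) a_{n+2} + (2n + 1) a_n = 0.
Thus a_{n+2} = (-2n - 1) / ((n+1)(n+2)) * a_n.

Check with a_0 = -1, a_1 = 1 (apply the recurrence for n = 0, 1, 2, 3): a_0 = -1, a_1 = 1, a_2 = 1/2, a_3 = -1/2, a_4 = -5/24, a_5 = 7/40.

a_(n+2) = (-2n - 1) / ((n+1)(n+2)) * a_n; check: a_0 = -1, a_1 = 1, a_2 = 1/2, a_3 = -1/2, a_4 = -5/24, a_5 = 7/40


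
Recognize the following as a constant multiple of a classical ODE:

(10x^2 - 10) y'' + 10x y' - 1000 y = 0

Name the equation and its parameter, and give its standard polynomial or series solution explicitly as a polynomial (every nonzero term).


All three coefficients share the factor -10; dividing through by -10 gives  (1 - x^2) y'' - x y' + 100 y = 0.
This matches the Chebyshev equation (1 - x^2) y'' - x y' + n^2 y = 0 (note the -x y' term, not -2x y') with n^2 = 100, so n = 10; the polynomial solution is T_10(x).
With y = sum_k a_k x^k, matching x^k gives (k+2)(k+1) a_{k+2} = (k^2 - n^2) a_k = (k - 10)(k + 10) a_k. The right side vanishes at k = 10, so the series with the parity of 10 terminates at degree 10.
Standard normalization: leading coefficient of T_n is 2^(n-1), so a_10 = 2^9 = 512. Work downward with a_k = (k+1)(k+2) a_{k+2} / ((k - 10)(k + 10)):
  a_8 = (9)(10)(512) / ((8 - 10)(8 + 10)) = 46080/(-36) = -1280
  a_6 = (7)(8)(-1280) / ((6 - 10)(6 + 10)) = -71680/(-64) = 1120
  a_4 = (5)(6)(1120) / ((4 - 10)(4 + 10)) = 33600/(-84) = -400
  a_2 = (3)(4)(-400) / ((2 - 10)(2 + 10)) = -4800/(-96) = 50
  a_0 = (1)(2)(50) / ((0 - 10)(0 + 10)) = 100/(-100) = -1
Hence T_10(x) = 512 x^10 - 1280 x^8 + 1120 x^6 - 400 x^4 + 50 x^2 - 1.

T_10(x); series = 512 x^10 - 1280 x^8 + 1120 x^6 - 400 x^4 + 50 x^2 - 1


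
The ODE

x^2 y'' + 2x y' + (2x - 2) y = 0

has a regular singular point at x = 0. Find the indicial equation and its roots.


Divide by x^2 to reach normal form y'' + P_1(x) y' + P_2(x) y = 0 with P_1(x) = 2/x and P_2(x) = 2/x - 2/x^2.
x = 0 is a singular point because the y'-coefficient 2/x has a pole at x = 0 and the y-coefficient 2/x - 2/x^2 has a pole at x = 0.
It is a regular singular point because x P_1(x) = p(x) = 2 and x^2 P_2(x) = q(x) = 2x - 2 are polynomials, hence analytic at x = 0.
p(0) = 2,  q(0) = -2.
Indicial equation: r(r-1) + p(0) r + q(0) = 0, i.e. r^2 + (p(0) - 1) r + q(0) = 0, i.e. r^2 + 1 r - 2 = 0.
Discriminant: (1)^2 - 4(-2) = 9, so r = (-1 ± 3)/2.
Solving: r_1 = 1, r_2 = -2.

indicial: r^2 + 1 r - 2 = 0; roots r_1 = 1, r_2 = -2


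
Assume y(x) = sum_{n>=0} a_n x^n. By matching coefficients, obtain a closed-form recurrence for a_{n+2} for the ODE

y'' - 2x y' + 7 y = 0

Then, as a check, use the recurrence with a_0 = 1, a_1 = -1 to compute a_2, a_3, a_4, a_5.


Substitute y = sum_n a_n x^n.
y''(x) has coefficient (n+2)(n+1) a_{n+2} at x^n;
-2 x y'(x) has coefficient -2 n a_n at x^n (shift);
7 y(x) has coefficient 7 a_n at x^n.
Matching x^n: (n+2)(n+1) a_{n+2} + (-2n + 7) a_n = 0.
Thus a_{n+2} = (2n - 7) / ((n+1)(n+2)) * a_n.

Check with a_0 = 1, a_1 = -1 (apply the recurrence for n = 0, 1, 2, 3): a_0 = 1, a_1 = -1, a_2 = -7/2, a_3 = 5/6, a_4 = 7/8, a_5 = -1/24.

a_(n+2) = (2n - 7) / ((n+1)(n+2)) * a_n; check: a_0 = 1, a_1 = -1, a_2 = -7/2, a_3 = 5/6, a_4 = 7/8, a_5 = -1/24


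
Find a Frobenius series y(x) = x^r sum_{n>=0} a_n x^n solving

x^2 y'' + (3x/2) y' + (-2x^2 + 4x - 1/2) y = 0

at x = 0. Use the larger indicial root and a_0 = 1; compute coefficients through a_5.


Write in Frobenius form y'' + (p(x)/x) y' + (q(x)/x^2) y = 0:
  p(x) = 3/2,  q(x) = -2x^2 + 4x - 1/2.
Indicial equation: r(r-1) + (3/2) r + (-1/2) = 0 -> roots r_1 = 1/2, r_2 = -1.
Take r = r_1 = 1/2. Let y(x) = x^r sum_{n>=0} a_n x^n with a_0 = 1.
Substitute y = x^r sum a_n x^n and match x^{r+n}. The recurrence is
  D(n) a_n + 4 a_{n-1} - 2 a_{n-2} = 0,  where D(n) = (r+n)(r+n-1) + (3/2)(r+n) + (-1/2).
  a_n = [-4 a_{n-1} + 2 a_{n-2}] / D(n).
Since the indicial polynomial factors as (r - r_1)(r - r_2), D(n) = (r_1 + n - r_1)(r_1 + n - r_2) = n(n + 3/2).
Evaluating step by step (a_0 = 1):
  n = 1: D(1) = 1(1 + 3/2) = 5/2; numerator = -4(1) = -4; a_1 = (-4)/(5/2) = -8/5
  n = 2: D(2) = 2(2 + 3/2) = 7; numerator = -4(-8/5) + 2(1) = 42/5; a_2 = (42/5)/(7) = 6/5
  n = 3: D(3) = 3(3 + 3/2) = 27/2; numerator = -4(6/5) + 2(-8/5) = -8; a_3 = (-8)/(27/2) = -16/27
  n = 4: D(4) = 4(4 + 3/2) = 22; numerator = -4(-16/27) + 2(6/5) = 644/135; a_4 = (644/135)/(22) = 322/1485
  n = 5: D(5) = 5(5 + 3/2) = 65/2; numerator = -4(322/1485) + 2(-16/27) = -1016/495; a_5 = (-1016/495)/(65/2) = -2032/32175

r = 1/2; a_0 = 1; a_1 = -8/5; a_2 = 6/5; a_3 = -16/27; a_4 = 322/1485; a_5 = -2032/32175


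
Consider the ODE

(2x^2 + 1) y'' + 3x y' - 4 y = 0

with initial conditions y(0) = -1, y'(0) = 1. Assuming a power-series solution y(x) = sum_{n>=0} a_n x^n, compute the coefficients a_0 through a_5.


Ansatz: y(x) = sum_{n>=0} a_n x^n, so y'(x) = sum_{n>=1} n a_n x^(n-1) and y''(x) = sum_{n>=2} n(n-1) a_n x^(n-2).
Substitute into P(x) y'' + Q(x) y' + R(x) y = 0 with P(x) = 2x^2 + 1, Q(x) = 3x, R(x) = -4, and match powers of x.
Initial conditions: a_0 = -1, a_1 = 1.
Setting the coefficient of each power of x to zero and solving order by order (substituting the coefficients already found):
  x^0: 2 a_2 - 4 a_0 = 0  ->  2 a_2 = 4 a_0 = -4  ->  a_2 = -2
  x^1: 6 a_3 - a_1 = 0  ->  6 a_3 = a_1 = 1  ->  a_3 = 1/6
  x^2: 12 a_4 + 6 a_2 = 0  ->  12 a_4 = -6 a_2 = 12  ->  a_4 = 1
  x^3: 20 a_5 + 17 a_3 = 0  ->  20 a_5 = -17 a_3 = -17/6  ->  a_5 = -17/120
Truncated series: y(x) = -1 + x - 2 x^2 + (1/6) x^3 + x^4 - (17/120) x^5 + O(x^6).

a_0 = -1; a_1 = 1; a_2 = -2; a_3 = 1/6; a_4 = 1; a_5 = -17/120


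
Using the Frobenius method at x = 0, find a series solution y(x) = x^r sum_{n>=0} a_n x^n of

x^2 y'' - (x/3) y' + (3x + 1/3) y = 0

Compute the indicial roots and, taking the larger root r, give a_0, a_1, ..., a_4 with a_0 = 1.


Write in Frobenius form y'' + (p(x)/x) y' + (q(x)/x^2) y = 0:
  p(x) = -1/3,  q(x) = 3x + 1/3.
Indicial equation: r(r-1) + (-1/3) r + (1/3) = 0 -> roots r_1 = 1, r_2 = 1/3.
Take r = r_1 = 1. Let y(x) = x^r sum_{n>=0} a_n x^n with a_0 = 1.
Substitute y = x^r sum a_n x^n and match x^{r+n}. The recurrence is
  D(n) a_n + 3 a_{n-1} = 0,  where D(n) = (r+n)(r+n-1) + (-1/3)(r+n) + (1/3).
  a_n = -3 / D(n) * a_{n-1}.
Since the indicial polynomial factors as (r - r_1)(r - r_2), D(n) = (r_1 + n - r_1)(r_1 + n - r_2) = n(n + 2/3).
Evaluating step by step (a_0 = 1):
  n = 1: D(1) = 1(1 + 2/3) = 5/3; numerator = -3(1) = -3; a_1 = (-3)/(5/3) = -9/5
  n = 2: D(2) = 2(2 + 2/3) = 16/3; numerator = -3(-9/5) = 27/5; a_2 = (27/5)/(16/3) = 81/80
  n = 3: D(3) = 3(3 + 2/3) = 11; numerator = -3(81/80) = -243/80; a_3 = (-243/80)/(11) = -243/880
  n = 4: D(4) = 4(4 + 2/3) = 56/3; numerator = -3(-243/880) = 729/880; a_4 = (729/880)/(56/3) = 2187/49280

r = 1; a_0 = 1; a_1 = -9/5; a_2 = 81/80; a_3 = -243/880; a_4 = 2187/49280


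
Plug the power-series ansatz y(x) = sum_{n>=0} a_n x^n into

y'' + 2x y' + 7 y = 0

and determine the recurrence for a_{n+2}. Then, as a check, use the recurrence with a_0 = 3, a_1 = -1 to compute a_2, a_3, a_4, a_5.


Substitute y = sum_n a_n x^n.
y''(x) has coefficient (n+2)(n+1) a_{n+2} at x^n;
2 x y'(x) has coefficient 2 n a_n at x^n (shift);
7 y(x) has coefficient 7 a_n at x^n.
Matching x^n: (n+2)(n+1) a_{n+2} + (2n + 7) a_n = 0.
Thus a_{n+2} = (-2n - 7) / ((n+1)(n+2)) * a_n.

Check with a_0 = 3, a_1 = -1 (apply the recurrence for n = 0, 1, 2, 3): a_0 = 3, a_1 = -1, a_2 = -21/2, a_3 = 3/2, a_4 = 77/8, a_5 = -39/40.

a_(n+2) = (-2n - 7) / ((n+1)(n+2)) * a_n; check: a_0 = 3, a_1 = -1, a_2 = -21/2, a_3 = 3/2, a_4 = 77/8, a_5 = -39/40


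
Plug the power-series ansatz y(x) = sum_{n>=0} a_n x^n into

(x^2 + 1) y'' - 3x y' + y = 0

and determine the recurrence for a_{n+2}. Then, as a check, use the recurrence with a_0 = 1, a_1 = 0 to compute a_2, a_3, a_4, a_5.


Substitute y = sum_n a_n x^n.
(1 + 1 x^2) y'' contributes (n+2)(n+1) a_{n+2} + n(n-1) a_n at x^n.
-3 x y'(x) contributes -3 n a_n at x^n.
y(x) contributes 1 a_n at x^n.
Matching x^n: (n+2)(n+1) a_{n+2} + (n(n-1) - 3 n + 1) a_n = 0.
Thus a_{n+2} = (-n(n-1) + 3 n - 1) / ((n+1)(n+2)) * a_n.

Check with a_0 = 1, a_1 = 0 (apply the recurrence for n = 0, 1, 2, 3): a_0 = 1, a_1 = 0, a_2 = -1/2, a_3 = 0, a_4 = -1/8, a_5 = 0.

a_(n+2) = (-n(n-1) + 3 n - 1) / ((n+1)(n+2)) * a_n; check: a_0 = 1, a_1 = 0, a_2 = -1/2, a_3 = 0, a_4 = -1/8, a_5 = 0


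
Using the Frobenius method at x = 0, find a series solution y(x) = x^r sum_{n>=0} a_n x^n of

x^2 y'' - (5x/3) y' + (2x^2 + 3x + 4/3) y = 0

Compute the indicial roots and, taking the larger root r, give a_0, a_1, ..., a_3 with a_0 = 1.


Write in Frobenius form y'' + (p(x)/x) y' + (q(x)/x^2) y = 0:
  p(x) = -5/3,  q(x) = 2x^2 + 3x + 4/3.
Indicial equation: r(r-1) + (-5/3) r + (4/3) = 0 -> roots r_1 = 2, r_2 = 2/3.
Take r = r_1 = 2. Let y(x) = x^r sum_{n>=0} a_n x^n with a_0 = 1.
Substitute y = x^r sum a_n x^n and match x^{r+n}. The recurrence is
  D(n) a_n + 3 a_{n-1} + 2 a_{n-2} = 0,  where D(n) = (r+n)(r+n-1) + (-5/3)(r+n) + (4/3).
  a_n = [-3 a_{n-1} - 2 a_{n-2}] / D(n).
Since the indicial polynomial factors as (r - r_1)(r - r_2), D(n) = (r_1 + n - r_1)(r_1 + n - r_2) = n(n + 4/3).
Evaluating step by step (a_0 = 1):
  n = 1: D(1) = 1(1 + 4/3) = 7/3; numerator = -3(1) = -3; a_1 = (-3)/(7/3) = -9/7
  n = 2: D(2) = 2(2 + 4/3) = 20/3; numerator = -3(-9/7) - 2(1) = 13/7; a_2 = (13/7)/(20/3) = 39/140
  n = 3: D(3) = 3(3 + 4/3) = 13; numerator = -3(39/140) - 2(-9/7) = 243/140; a_3 = (243/140)/(13) = 243/1820

r = 2; a_0 = 1; a_1 = -9/7; a_2 = 39/140; a_3 = 243/1820


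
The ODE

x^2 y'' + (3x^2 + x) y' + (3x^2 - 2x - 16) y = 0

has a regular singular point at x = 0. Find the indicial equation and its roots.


Divide by x^2 to reach normal form y'' + P_1(x) y' + P_2(x) y = 0 with P_1(x) = 3 + 1/x and P_2(x) = 3 - 2/x - 16/x^2.
x = 0 is a singular point because the y'-coefficient 3 + 1/x has a pole at x = 0 and the y-coefficient 3 - 2/x - 16/x^2 has a pole at x = 0.
It is a regular singular point because x P_1(x) = p(x) = 3x + 1 and x^2 P_2(x) = q(x) = 3x^2 - 2x - 16 are polynomials, hence analytic at x = 0.
p(0) = 1,  q(0) = -16.
Indicial equation: r(r-1) + p(0) r + q(0) = 0, i.e. r^2 + (p(0) - 1) r + q(0) = 0, i.e. r^2 - 16 = 0.
Discriminant: (0)^2 - 4(-16) = 64, so r = (0 ± 8)/2.
Solving: r_1 = 4, r_2 = -4.

indicial: r^2 - 16 = 0; roots r_1 = 4, r_2 = -4


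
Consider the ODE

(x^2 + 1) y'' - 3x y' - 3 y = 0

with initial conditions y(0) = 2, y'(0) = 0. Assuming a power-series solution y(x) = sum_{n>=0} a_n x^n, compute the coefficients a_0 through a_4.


Ansatz: y(x) = sum_{n>=0} a_n x^n, so y'(x) = sum_{n>=1} n a_n x^(n-1) and y''(x) = sum_{n>=2} n(n-1) a_n x^(n-2).
Substitute into P(x) y'' + Q(x) y' + R(x) y = 0 with P(x) = x^2 + 1, Q(x) = -3x, R(x) = -3, and match powers of x.
Initial conditions: a_0 = 2, a_1 = 0.
Setting the coefficient of each power of x to zero and solving order by order (substituting the coefficients already found):
  x^0: 2 a_2 - 3 a_0 = 0  ->  2 a_2 = 3 a_0 = 6  ->  a_2 = 3
  x^1: 6 a_3 - 6 a_1 = 0  ->  6 a_3 = 6 a_1 = 0  ->  a_3 = 0
  x^2: 12 a_4 - 7 a_2 = 0  ->  12 a_4 = 7 a_2 = 21  ->  a_4 = 7/4
Truncated series: y(x) = 2 + 3 x^2 + (7/4) x^4 + O(x^5).

a_0 = 2; a_1 = 0; a_2 = 3; a_3 = 0; a_4 = 7/4


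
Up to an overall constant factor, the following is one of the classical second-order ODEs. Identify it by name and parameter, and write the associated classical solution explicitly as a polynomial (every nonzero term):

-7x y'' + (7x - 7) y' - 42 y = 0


All three coefficients share the factor -7; dividing through by -7 gives  x y'' + (1 - x) y' + 6 y = 0.
This matches the Laguerre equation x y'' + (1 - x) y' + n y = 0 with n = 6; the polynomial solution is L_6(x).
With y = sum_k a_k x^k, matching x^k gives (k+1)k a_{k+1} + (k+1) a_{k+1} - k a_k + n a_k = 0, i.e. (k+1)^2 a_{k+1} = (k - n) a_k = (k - 6) a_k. The right side vanishes at k = 6, so the series terminates at degree 6.
Standard normalization L_n(0) = 1 gives a_0 = 1. Work upward with a_{k+1} = (k - 6) a_k / (k+1)^2:
  a_1 = (0 - 6)(1) / 1^2 = -6/1 = -6
  a_2 = (1 - 6)(-6) / 2^2 = 30/4 = 15/2
  a_3 = (2 - 6)(15/2) / 3^2 = -30/9 = -10/3
  a_4 = (3 - 6)(-10/3) / 4^2 = 10/16 = 5/8
  a_5 = (4 - 6)(5/8) / 5^2 = (-5/4)/25 = -1/20
  a_6 = (5 - 6)(-1/20) / 6^2 = (1/20)/36 = 1/720
Hence L_6(x) = x^6/720 - x^5/20 + 5 x^4/8 - 10 x^3/3 + 15 x^2/2 - 6 x + 1.

L_6(x); series = x^6/720 - x^5/20 + 5 x^4/8 - 10 x^3/3 + 15 x^2/2 - 6 x + 1


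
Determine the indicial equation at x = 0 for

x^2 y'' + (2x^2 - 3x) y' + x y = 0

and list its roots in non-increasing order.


Divide by x^2 to reach normal form y'' + P_1(x) y' + P_2(x) y = 0 with P_1(x) = 2 - 3/x and P_2(x) = 1/x.
x = 0 is a singular point because the y'-coefficient 2 - 3/x has a pole at x = 0 and the y-coefficient 1/x has a pole at x = 0.
It is a regular singular point because x P_1(x) = p(x) = 2x - 3 and x^2 P_2(x) = q(x) = x are polynomials, hence analytic at x = 0.
p(0) = -3,  q(0) = 0.
Indicial equation: r(r-1) + p(0) r + q(0) = 0, i.e. r^2 + (p(0) - 1) r + q(0) = 0, i.e. r^2 - 4 r = 0.
Discriminant: (-4)^2 - 4(0) = 16, so r = (4 ± 4)/2.
Solving: r_1 = 4, r_2 = 0.

indicial: r^2 - 4 r = 0; roots r_1 = 4, r_2 = 0


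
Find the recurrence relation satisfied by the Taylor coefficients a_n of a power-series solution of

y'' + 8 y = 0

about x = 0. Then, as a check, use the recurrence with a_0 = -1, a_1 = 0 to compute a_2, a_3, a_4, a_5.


Substitute y = sum_n a_n x^n into y'' + (const) y = 0.
y''(x) = sum_{n>=0} (n+2)(n+1) a_{n+2} x^n.
The ODE becomes sum_n [(n+2)(n+1) a_{n+2} + 8 a_n] x^n = 0.
Setting each coefficient to zero gives the recurrence:
  (n+2)(n+1) a_{n+2} + 8 a_n = 0,
  a_{n+2} = -8 / ((n+1)(n+2)) a_n.

Check with a_0 = -1, a_1 = 0 (apply the recurrence for n = 0, 1, 2, 3): a_0 = -1, a_1 = 0, a_2 = 4, a_3 = 0, a_4 = -8/3, a_5 = 0.

a_{n+2} = -8/((n+1)(n+2)) * a_n; check: a_0 = -1, a_1 = 0, a_2 = 4, a_3 = 0, a_4 = -8/3, a_5 = 0


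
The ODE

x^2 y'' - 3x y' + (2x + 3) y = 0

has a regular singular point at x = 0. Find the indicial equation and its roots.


Divide by x^2 to reach normal form y'' + P_1(x) y' + P_2(x) y = 0 with P_1(x) = -3/x and P_2(x) = 2/x + 3/x^2.
x = 0 is a singular point because the y'-coefficient -3/x has a pole at x = 0 and the y-coefficient 2/x + 3/x^2 has a pole at x = 0.
It is a regular singular point because x P_1(x) = p(x) = -3 and x^2 P_2(x) = q(x) = 2x + 3 are polynomials, hence analytic at x = 0.
p(0) = -3,  q(0) = 3.
Indicial equation: r(r-1) + p(0) r + q(0) = 0, i.e. r^2 + (p(0) - 1) r + q(0) = 0, i.e. r^2 - 4 r + 3 = 0.
Discriminant: (-4)^2 - 4(3) = 4, so r = (4 ± 2)/2.
Solving: r_1 = 3, r_2 = 1.

indicial: r^2 - 4 r + 3 = 0; roots r_1 = 3, r_2 = 1


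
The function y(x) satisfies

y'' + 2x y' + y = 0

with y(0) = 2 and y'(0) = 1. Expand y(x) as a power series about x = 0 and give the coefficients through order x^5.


Ansatz: y(x) = sum_{n>=0} a_n x^n, so y'(x) = sum_{n>=1} n a_n x^(n-1) and y''(x) = sum_{n>=2} n(n-1) a_n x^(n-2).
Substitute into P(x) y'' + Q(x) y' + R(x) y = 0 with P(x) = 1, Q(x) = 2x, R(x) = 1, and match powers of x.
Initial conditions: a_0 = 2, a_1 = 1.
Setting the coefficient of each power of x to zero and solving order by order (substituting the coefficients already found):
  x^0: 2 a_2 + a_0 = 0  ->  2 a_2 = -a_0 = -2  ->  a_2 = -1
  x^1: 6 a_3 + 3 a_1 = 0  ->  6 a_3 = -3 a_1 = -3  ->  a_3 = -1/2
  x^2: 12 a_4 + 5 a_2 = 0  ->  12 a_4 = -5 a_2 = 5  ->  a_4 = 5/12
  x^3: 20 a_5 + 7 a_3 = 0  ->  20 a_5 = -7 a_3 = 7/2  ->  a_5 = 7/40
Truncated series: y(x) = 2 + x - x^2 - (1/2) x^3 + (5/12) x^4 + (7/40) x^5 + O(x^6).

a_0 = 2; a_1 = 1; a_2 = -1; a_3 = -1/2; a_4 = 5/12; a_5 = 7/40


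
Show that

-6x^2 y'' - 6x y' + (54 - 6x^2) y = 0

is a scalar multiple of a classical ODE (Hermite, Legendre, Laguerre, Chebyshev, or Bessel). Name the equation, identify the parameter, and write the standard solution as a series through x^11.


All three coefficients share the factor -6; dividing through by -6 gives  x^2 y'' + x y' + (x^2 - 9) y = 0.
This matches the Bessel equation x^2 y'' + x y' + (x^2 - nu^2) y = 0 with nu^2 = 9, so nu = 3; the solution bounded at x = 0 is J_3(x).
Frobenius at x = 0: indicial roots ±nu; for r = nu the recurrence k(k + 2nu) c_k = -c_{k-2} gives the standard series J_nu(x) = sum_{k>=0} (-1)^k / (k! (k+nu)!) (x/2)^(2k+nu). Evaluate the first 5 terms:
  k = 0: (-1)^0 / (0! * 3! * 2^3) x^3 = 1/(1*6*8) x^3 = (1/48) x^3
  k = 1: (-1)^1 / (1! * 4! * 2^5) x^5 = -1/(1*24*32) x^5 = (-1/768) x^5
  k = 2: (-1)^2 / (2! * 5! * 2^7) x^7 = 1/(2*120*128) x^7 = (1/30720) x^7
  k = 3: (-1)^3 / (3! * 6! * 2^9) x^9 = -1/(6*720*512) x^9 = (-1/2211840) x^9
  k = 4: (-1)^4 / (4! * 7! * 2^11) x^11 = 1/(24*5040*2048) x^11 = (1/247726080) x^11
Hence J_3(x) = x^11/247726080 - x^9/2211840 + x^7/30720 - x^5/768 + x^3/48 + ....

J_3(x); series = x^11/247726080 - x^9/2211840 + x^7/30720 - x^5/768 + x^3/48


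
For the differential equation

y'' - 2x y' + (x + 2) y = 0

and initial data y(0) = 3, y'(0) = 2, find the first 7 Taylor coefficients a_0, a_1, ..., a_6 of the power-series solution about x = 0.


Ansatz: y(x) = sum_{n>=0} a_n x^n, so y'(x) = sum_{n>=1} n a_n x^(n-1) and y''(x) = sum_{n>=2} n(n-1) a_n x^(n-2).
Substitute into P(x) y'' + Q(x) y' + R(x) y = 0 with P(x) = 1, Q(x) = -2x, R(x) = x + 2, and match powers of x.
Initial conditions: a_0 = 3, a_1 = 2.
Setting the coefficient of each power of x to zero and solving order by order (substituting the coefficients already found):
  x^0: 2 a_2 + 2 a_0 = 0  ->  2 a_2 = -2 a_0 = -6  ->  a_2 = -3
  x^1: 6 a_3 + a_0 = 0  ->  6 a_3 = -a_0 = -3  ->  a_3 = -1/2
  x^2: 12 a_4 - 2 a_2 + a_1 = 0  ->  12 a_4 = 2 a_2 - a_1 = -8  ->  a_4 = -2/3
  x^3: 20 a_5 - 4 a_3 + a_2 = 0  ->  20 a_5 = 4 a_3 - a_2 = 1  ->  a_5 = 1/20
  x^4: 30 a_6 - 6 a_4 + a_3 = 0  ->  30 a_6 = 6 a_4 - a_3 = -7/2  ->  a_6 = -7/60
Truncated series: y(x) = 3 + 2 x - 3 x^2 - (1/2) x^3 - (2/3) x^4 + (1/20) x^5 - (7/60) x^6 + O(x^7).

a_0 = 3; a_1 = 2; a_2 = -3; a_3 = -1/2; a_4 = -2/3; a_5 = 1/20; a_6 = -7/60


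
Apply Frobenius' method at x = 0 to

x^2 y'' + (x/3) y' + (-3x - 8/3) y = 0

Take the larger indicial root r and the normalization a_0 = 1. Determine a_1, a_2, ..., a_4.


Write in Frobenius form y'' + (p(x)/x) y' + (q(x)/x^2) y = 0:
  p(x) = 1/3,  q(x) = -3x - 8/3.
Indicial equation: r(r-1) + (1/3) r + (-8/3) = 0 -> roots r_1 = 2, r_2 = -4/3.
Take r = r_1 = 2. Let y(x) = x^r sum_{n>=0} a_n x^n with a_0 = 1.
Substitute y = x^r sum a_n x^n and match x^{r+n}. The recurrence is
  D(n) a_n - 3 a_{n-1} = 0,  where D(n) = (r+n)(r+n-1) + (1/3)(r+n) + (-8/3).
  a_n = 3 / D(n) * a_{n-1}.
Since the indicial polynomial factors as (r - r_1)(r - r_2), D(n) = (r_1 + n - r_1)(r_1 + n - r_2) = n(n + 10/3).
Evaluating step by step (a_0 = 1):
  n = 1: D(1) = 1(1 + 10/3) = 13/3; numerator = 3(1) = 3; a_1 = (3)/(13/3) = 9/13
  n = 2: D(2) = 2(2 + 10/3) = 32/3; numerator = 3(9/13) = 27/13; a_2 = (27/13)/(32/3) = 81/416
  n = 3: D(3) = 3(3 + 10/3) = 19; numerator = 3(81/416) = 243/416; a_3 = (243/416)/(19) = 243/7904
  n = 4: D(4) = 4(4 + 10/3) = 88/3; numerator = 3(243/7904) = 729/7904; a_4 = (729/7904)/(88/3) = 2187/695552

r = 2; a_0 = 1; a_1 = 9/13; a_2 = 81/416; a_3 = 243/7904; a_4 = 2187/695552
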